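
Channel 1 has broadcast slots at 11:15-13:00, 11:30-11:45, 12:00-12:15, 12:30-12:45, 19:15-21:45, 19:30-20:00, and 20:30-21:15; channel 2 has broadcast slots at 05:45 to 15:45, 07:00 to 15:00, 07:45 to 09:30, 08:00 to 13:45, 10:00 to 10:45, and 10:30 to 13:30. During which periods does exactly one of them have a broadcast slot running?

Merge the first list: 11:15–13:00, 19:15–21:45.
Merge the second list: 05:45–15:45.
A but not B: 19:15–21:45.
B but not A: 05:45–11:15, 13:00–15:45.
Combining gives A △ B.

05:45–11:15, 13:00–15:45, 19:15–21:45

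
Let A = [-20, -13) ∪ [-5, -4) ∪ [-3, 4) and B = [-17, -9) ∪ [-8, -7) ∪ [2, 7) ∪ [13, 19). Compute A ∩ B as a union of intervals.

[-17, -13) ∪ [2, 4)

[-20, -13) overlaps B on [-17, -13).
[-5, -4) falls entirely outside B.
[-3, 4) overlaps B on [2, 4).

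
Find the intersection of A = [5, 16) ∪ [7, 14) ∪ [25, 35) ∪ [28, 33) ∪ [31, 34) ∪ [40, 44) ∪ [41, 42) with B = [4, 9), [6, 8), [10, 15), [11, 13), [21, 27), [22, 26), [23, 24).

First set merges to [5, 16), [25, 35), [40, 44).
Second set merges to [4, 9), [10, 15), [21, 27).
[5, 16) ∩ B → [5, 9), [10, 15).
[25, 35) ∩ B → [25, 27).
[40, 44) meets no B interval.

[5, 9) ∪ [10, 15) ∪ [25, 27)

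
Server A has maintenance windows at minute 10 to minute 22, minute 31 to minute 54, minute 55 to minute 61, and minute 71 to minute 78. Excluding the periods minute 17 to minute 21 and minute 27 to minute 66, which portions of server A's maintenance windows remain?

minute 10 to minute 17, minute 21 to minute 22, minute 71 to minute 78

minute 10 to minute 22 \ B = minute 10 to minute 17, minute 21 to minute 22.
minute 31 to minute 54: entirely removed.
minute 55 to minute 61: entirely removed.
minute 71 to minute 78: nothing removed.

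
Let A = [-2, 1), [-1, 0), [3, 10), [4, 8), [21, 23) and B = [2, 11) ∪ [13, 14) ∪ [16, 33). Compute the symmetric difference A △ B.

[-2, 1) ∪ [2, 3) ∪ [10, 11) ∪ [13, 14) ∪ [16, 21) ∪ [23, 33)

Merge the first list: [-2, 1), [3, 10), [21, 23).
Only in the first: [-2, 1).
Only in the second: [2, 3), [10, 11), [13, 14), [16, 21), [23, 33).
Together these are the periods covered by exactly one.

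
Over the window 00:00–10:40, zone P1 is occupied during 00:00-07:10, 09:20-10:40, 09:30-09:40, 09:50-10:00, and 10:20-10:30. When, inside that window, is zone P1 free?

07:10–09:20

After merging, the occupied span is 00:00–07:10, 09:20–10:40.
Complement within 00:00–10:40: 07:10–09:20.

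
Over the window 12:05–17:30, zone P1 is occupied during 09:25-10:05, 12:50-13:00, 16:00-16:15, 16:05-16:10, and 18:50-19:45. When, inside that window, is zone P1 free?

12:05–12:50, 13:00–16:00, 16:15–17:30

After merging, the occupied span is 09:25–10:05, 12:50–13:00, 16:00–16:15, 18:50–19:45.
Complement within 12:05–17:30: 12:05–12:50, 13:00–16:00, 16:15–17:30.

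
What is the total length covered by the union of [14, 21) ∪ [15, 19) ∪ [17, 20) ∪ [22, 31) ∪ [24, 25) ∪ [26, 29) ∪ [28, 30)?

16

Merged: [14, 21), [22, 31).
Lengths: 7 + 9 = 16.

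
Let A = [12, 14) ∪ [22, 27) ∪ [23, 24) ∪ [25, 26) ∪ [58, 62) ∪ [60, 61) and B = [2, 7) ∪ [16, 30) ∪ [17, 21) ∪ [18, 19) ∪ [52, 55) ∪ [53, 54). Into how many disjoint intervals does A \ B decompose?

A, merged: [12, 14), [22, 27), [58, 62).
B, merged: [2, 7), [16, 30), [52, 55).
A \ B = [12, 14), [58, 62).
That is 2 disjoint pieces.

2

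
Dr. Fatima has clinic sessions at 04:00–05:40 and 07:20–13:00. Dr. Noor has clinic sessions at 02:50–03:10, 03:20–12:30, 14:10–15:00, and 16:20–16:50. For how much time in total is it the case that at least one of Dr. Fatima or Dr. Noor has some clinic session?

A ∪ B = 02:50-03:10, 03:20-13:00, 14:10-15:00, 16:20-16:50.
Total: 20 min + 9 h 40 min + 50 min + 30 min = 11 h 20 min.

11 h 20 min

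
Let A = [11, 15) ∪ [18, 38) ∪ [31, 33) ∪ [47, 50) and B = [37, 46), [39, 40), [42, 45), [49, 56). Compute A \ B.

Merge the first list: [11, 15), [18, 38), [47, 50).
Merge the second list: [37, 46), [49, 56).
[11, 15): no B overlap → unchanged.
[18, 38) minus B → [18, 37).
[47, 50) minus B → [47, 49).

[11, 15) ∪ [18, 37) ∪ [47, 49)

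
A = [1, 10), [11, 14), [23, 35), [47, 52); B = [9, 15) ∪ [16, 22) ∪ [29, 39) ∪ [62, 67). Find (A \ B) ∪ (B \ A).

A \ B = [1, 9), [23, 29), [47, 52).
B \ A = [10, 11), [14, 15), [16, 22), [35, 39), [62, 67).
Union of the two gives the symmetric difference.

[1, 9) ∪ [10, 11) ∪ [14, 15) ∪ [16, 22) ∪ [23, 29) ∪ [35, 39) ∪ [47, 52) ∪ [62, 67)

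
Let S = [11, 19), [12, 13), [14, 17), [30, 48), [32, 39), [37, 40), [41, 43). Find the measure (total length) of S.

Merged: [11, 19), [30, 48).
Lengths: 8 + 18 = 26.

26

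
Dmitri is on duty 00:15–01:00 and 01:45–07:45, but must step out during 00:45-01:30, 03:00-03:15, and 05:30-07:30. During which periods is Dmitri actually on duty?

00:15–00:45, 01:45–03:00, 03:15–05:30, 07:30–07:45

00:15–01:00 minus B → 00:15–00:45.
01:45–07:45 minus B → 01:45–03:00, 03:15–05:30, 07:30–07:45.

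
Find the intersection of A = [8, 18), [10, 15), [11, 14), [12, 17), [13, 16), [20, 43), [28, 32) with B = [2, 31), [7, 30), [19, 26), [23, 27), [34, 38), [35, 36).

[8, 18) ∪ [20, 31) ∪ [34, 38)

Merge the first list: [8, 18), [20, 43).
Merge the second list: [2, 31), [34, 38).
[8, 18) meets the second set on [8, 18).
[20, 43) meets the second set on [20, 31), [34, 38).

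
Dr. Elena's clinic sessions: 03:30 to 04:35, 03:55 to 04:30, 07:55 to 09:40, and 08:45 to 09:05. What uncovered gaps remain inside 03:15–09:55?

The merged coverage is 03:30–04:35, 07:55–09:40.
Uncovered inside 03:15–09:55: 03:15–03:30, 04:35–07:55, 09:40–09:55.

03:15–03:30, 04:35–07:55, 09:40–09:55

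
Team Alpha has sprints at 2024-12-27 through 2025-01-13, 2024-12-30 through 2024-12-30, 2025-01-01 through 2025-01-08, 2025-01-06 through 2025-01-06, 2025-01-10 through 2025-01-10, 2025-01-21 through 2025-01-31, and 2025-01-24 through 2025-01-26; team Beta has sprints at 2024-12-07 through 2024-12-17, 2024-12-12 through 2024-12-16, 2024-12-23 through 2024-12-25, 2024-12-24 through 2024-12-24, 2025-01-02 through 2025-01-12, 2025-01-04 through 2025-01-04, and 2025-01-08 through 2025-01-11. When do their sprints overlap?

First set merges to 2024-12-27 through 2025-01-13, 2025-01-21 through 2025-01-31.
Second set merges to 2024-12-07 through 2024-12-17, 2024-12-23 through 2024-12-25, 2025-01-02 through 2025-01-12.
2024-12-27 through 2025-01-13 meets the second set on 2025-01-02 through 2025-01-12.
2025-01-21 through 2025-01-31: no overlap with the second set.

2025-01-02 through 2025-01-12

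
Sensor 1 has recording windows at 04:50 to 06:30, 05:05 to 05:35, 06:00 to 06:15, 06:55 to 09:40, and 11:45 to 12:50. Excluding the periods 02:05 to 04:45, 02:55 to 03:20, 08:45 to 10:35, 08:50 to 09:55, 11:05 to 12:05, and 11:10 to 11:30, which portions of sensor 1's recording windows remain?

First set merges to 04:50-06:30, 06:55-09:40, 11:45-12:50.
Second set merges to 02:05-04:45, 08:45-10:35, 11:05-12:05.
04:50-06:30 is untouched.
06:55-09:40 with B removed leaves 06:55-08:45.
11:45-12:50 with B removed leaves 12:05-12:50.

04:50-06:30, 06:55-08:45, 12:05-12:50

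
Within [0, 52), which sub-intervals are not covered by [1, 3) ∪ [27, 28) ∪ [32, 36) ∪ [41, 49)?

[0, 1) ∪ [3, 27) ∪ [28, 32) ∪ [36, 41) ∪ [49, 52)

After merging, the occupied span is [1, 3), [27, 28), [32, 36), [41, 49).
Uncovered inside [0, 52): [0, 1), [3, 27), [28, 32), [36, 41), [49, 52).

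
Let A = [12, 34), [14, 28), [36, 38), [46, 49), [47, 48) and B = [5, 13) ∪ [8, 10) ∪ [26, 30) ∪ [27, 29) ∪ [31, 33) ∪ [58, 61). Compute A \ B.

First set merges to [12, 34), [36, 38), [46, 49).
Second set merges to [5, 13), [26, 30), [31, 33), [58, 61).
[12, 34) minus B → [13, 26), [30, 31), [33, 34).
[36, 38): no B overlap → unchanged.
[46, 49): no B overlap → unchanged.

[13, 26) ∪ [30, 31) ∪ [33, 34) ∪ [36, 38) ∪ [46, 49)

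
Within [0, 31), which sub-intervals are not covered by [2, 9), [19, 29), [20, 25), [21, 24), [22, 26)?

The merged coverage is [2, 9), [19, 29).
Gaps within [0, 31): [0, 2), [9, 19), [29, 31).

[0, 2) ∪ [9, 19) ∪ [29, 31)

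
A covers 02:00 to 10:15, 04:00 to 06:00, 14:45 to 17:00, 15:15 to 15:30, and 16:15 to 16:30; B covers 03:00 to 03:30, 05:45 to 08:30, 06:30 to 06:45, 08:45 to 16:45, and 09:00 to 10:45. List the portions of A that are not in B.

02:00–03:00, 03:30–05:45, 08:30–08:45, 16:45–17:00

A, merged: 02:00–10:15, 14:45–17:00.
B, merged: 03:00–03:30, 05:45–08:30, 08:45–16:45.
02:00–10:15 with B removed leaves 02:00–03:00, 03:30–05:45, 08:30–08:45.
14:45–17:00 with B removed leaves 16:45–17:00.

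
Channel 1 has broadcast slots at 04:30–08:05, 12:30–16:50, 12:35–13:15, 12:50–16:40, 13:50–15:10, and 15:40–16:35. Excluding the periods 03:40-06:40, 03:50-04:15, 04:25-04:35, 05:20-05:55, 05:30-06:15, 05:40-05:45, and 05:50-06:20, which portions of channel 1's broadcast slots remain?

06:40–08:05, 12:30–16:50

Merge the first list: 04:30–08:05, 12:30–16:50.
Merge the second list: 03:40–06:40.
04:30–08:05 with B removed leaves 06:40–08:05.
12:30–16:50 is untouched.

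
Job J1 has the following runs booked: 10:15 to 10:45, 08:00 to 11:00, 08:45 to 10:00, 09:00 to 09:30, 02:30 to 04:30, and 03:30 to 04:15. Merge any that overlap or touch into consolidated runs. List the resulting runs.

02:30-04:30, 08:00-11:00

Sort by start: 02:30-04:30, 03:30-04:15, 08:00-11:00, 08:45-10:00, 09:00-09:30, 10:15-10:45.
03:30-04:15 overlaps/touches 02:30-04:30 → extend to 02:30-04:30.
08:00-11:00 is disjoint → start new block.
08:45-10:00 overlaps/touches 08:00-11:00 → extend to 08:00-11:00.
09:00-09:30 overlaps/touches 08:00-11:00 → extend to 08:00-11:00.
10:15-10:45 overlaps/touches 08:00-11:00 → extend to 08:00-11:00.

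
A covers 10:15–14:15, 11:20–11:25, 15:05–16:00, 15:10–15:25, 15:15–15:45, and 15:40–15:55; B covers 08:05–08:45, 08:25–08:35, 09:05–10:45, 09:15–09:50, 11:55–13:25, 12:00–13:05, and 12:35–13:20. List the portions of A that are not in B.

10:45-11:55, 13:25-14:15, 15:05-16:00

First set merges to 10:15-14:15, 15:05-16:00.
Second set merges to 08:05-08:45, 09:05-10:45, 11:55-13:25.
10:15-14:15 \ B = 10:45-11:55, 13:25-14:15.
15:05-16:00: nothing removed.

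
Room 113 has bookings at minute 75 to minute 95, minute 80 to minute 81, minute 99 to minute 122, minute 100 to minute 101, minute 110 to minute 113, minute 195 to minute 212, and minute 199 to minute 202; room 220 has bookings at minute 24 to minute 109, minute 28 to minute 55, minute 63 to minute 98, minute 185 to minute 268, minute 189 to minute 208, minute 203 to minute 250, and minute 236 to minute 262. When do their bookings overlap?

First set merges to minute 75 to minute 95, minute 99 to minute 122, minute 195 to minute 212.
Second set merges to minute 24 to minute 109, minute 185 to minute 268.
minute 75 to minute 95 ∩ B → minute 75 to minute 95.
minute 99 to minute 122 ∩ B → minute 99 to minute 109.
minute 195 to minute 212 ∩ B → minute 195 to minute 212.

minute 75 to minute 95, minute 99 to minute 109, minute 195 to minute 212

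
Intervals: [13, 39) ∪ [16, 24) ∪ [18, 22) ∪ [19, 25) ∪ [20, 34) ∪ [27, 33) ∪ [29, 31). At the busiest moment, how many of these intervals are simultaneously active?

5

Sweep endpoints in order; track running count of active intervals.
Peak of 5 reached at 20.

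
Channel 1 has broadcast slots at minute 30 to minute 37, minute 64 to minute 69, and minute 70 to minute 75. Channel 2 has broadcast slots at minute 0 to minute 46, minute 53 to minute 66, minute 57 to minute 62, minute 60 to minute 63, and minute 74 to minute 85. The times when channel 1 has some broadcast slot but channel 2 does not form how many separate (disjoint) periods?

2

Second set merges to minute 0 to minute 46, minute 53 to minute 66, minute 74 to minute 85.
A \ B = minute 66 to minute 69, minute 70 to minute 74.
That is 2 disjoint pieces.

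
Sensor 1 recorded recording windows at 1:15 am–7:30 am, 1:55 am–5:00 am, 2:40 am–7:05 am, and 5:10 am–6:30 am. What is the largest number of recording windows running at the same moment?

Sweep endpoints in order; track running count of active intervals.
Peak of 3 reached at 2:40 am.

3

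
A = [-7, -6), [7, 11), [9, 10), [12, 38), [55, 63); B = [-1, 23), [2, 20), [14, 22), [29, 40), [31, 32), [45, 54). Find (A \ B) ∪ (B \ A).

[-7, -6) ∪ [-1, 7) ∪ [11, 12) ∪ [23, 29) ∪ [38, 40) ∪ [45, 54) ∪ [55, 63)

Merge the first list: [-7, -6), [7, 11), [12, 38), [55, 63).
Merge the second list: [-1, 23), [29, 40), [45, 54).
A \ B = [-7, -6), [23, 29), [55, 63).
B \ A = [-1, 7), [11, 12), [38, 40), [45, 54).
Union of the two gives the symmetric difference.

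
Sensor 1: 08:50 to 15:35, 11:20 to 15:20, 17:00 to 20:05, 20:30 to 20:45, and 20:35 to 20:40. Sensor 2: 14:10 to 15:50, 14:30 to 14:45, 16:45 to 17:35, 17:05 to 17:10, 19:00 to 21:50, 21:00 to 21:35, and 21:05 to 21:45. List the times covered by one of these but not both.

08:50-14:10, 15:35-15:50, 16:45-17:00, 17:35-19:00, 20:05-20:30, 20:45-21:50

First set merges to 08:50-15:35, 17:00-20:05, 20:30-20:45.
Second set merges to 14:10-15:50, 16:45-17:35, 19:00-21:50.
Only in the first: 08:50-14:10, 17:35-19:00.
Only in the second: 15:35-15:50, 16:45-17:00, 20:05-20:30, 20:45-21:50.
Together these are the periods covered by exactly one.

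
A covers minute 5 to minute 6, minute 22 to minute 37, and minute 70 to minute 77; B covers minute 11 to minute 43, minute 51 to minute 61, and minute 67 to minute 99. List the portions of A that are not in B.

minute 5 to minute 6: nothing removed.
minute 22 to minute 37: entirely removed.
minute 70 to minute 77: entirely removed.

minute 5 to minute 6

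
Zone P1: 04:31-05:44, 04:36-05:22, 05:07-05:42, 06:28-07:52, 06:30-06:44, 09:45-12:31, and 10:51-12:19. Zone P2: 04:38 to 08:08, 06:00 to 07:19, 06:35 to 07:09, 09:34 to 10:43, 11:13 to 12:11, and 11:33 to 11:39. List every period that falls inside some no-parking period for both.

A, merged: 04:31–05:44, 06:28–07:52, 09:45–12:31.
B, merged: 04:38–08:08, 09:34–10:43, 11:13–12:11.
04:31–05:44 ∩ B → 04:38–05:44.
06:28–07:52 ∩ B → 06:28–07:52.
09:45–12:31 ∩ B → 09:45–10:43, 11:13–12:11.

04:38–05:44, 06:28–07:52, 09:45–10:43, 11:13–12:11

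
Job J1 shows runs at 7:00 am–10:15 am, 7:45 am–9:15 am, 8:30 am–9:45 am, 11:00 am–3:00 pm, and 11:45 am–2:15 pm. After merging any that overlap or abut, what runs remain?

7:00 am-10:15 am, 11:00 am-3:00 pm

7:45 am-9:15 am overlaps/touches 7:00 am-10:15 am → extend to 7:00 am-10:15 am.
8:30 am-9:45 am overlaps/touches 7:00 am-10:15 am → extend to 7:00 am-10:15 am.
11:00 am-3:00 pm is disjoint → start new block.
11:45 am-2:15 pm overlaps/touches 11:00 am-3:00 pm → extend to 11:00 am-3:00 pm.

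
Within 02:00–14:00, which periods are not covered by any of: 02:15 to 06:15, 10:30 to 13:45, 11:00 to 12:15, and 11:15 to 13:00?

02:00–02:15, 06:15–10:30, 13:45–14:00

The merged coverage is 02:15–06:15, 10:30–13:45.
Complement within 02:00–14:00: 02:00–02:15, 06:15–10:30, 13:45–14:00.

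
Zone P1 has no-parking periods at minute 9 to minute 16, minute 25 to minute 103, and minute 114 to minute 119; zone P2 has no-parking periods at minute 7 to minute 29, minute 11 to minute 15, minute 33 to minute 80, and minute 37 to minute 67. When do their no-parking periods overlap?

minute 9 to minute 16, minute 25 to minute 29, minute 33 to minute 80

Merge the second list: minute 7 to minute 29, minute 33 to minute 80.
minute 9 to minute 16 ∩ B → minute 9 to minute 16.
minute 25 to minute 103 ∩ B → minute 25 to minute 29, minute 33 to minute 80.
minute 114 to minute 119 meets no B interval.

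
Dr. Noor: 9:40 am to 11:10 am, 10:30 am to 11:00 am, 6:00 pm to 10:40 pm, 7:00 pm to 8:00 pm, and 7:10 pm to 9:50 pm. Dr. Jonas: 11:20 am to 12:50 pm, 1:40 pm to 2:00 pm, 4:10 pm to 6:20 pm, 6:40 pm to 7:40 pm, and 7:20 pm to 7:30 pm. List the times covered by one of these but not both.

Merge the first list: 9:40 am-11:10 am, 6:00 pm-10:40 pm.
Merge the second list: 11:20 am-12:50 pm, 1:40 pm-2:00 pm, 4:10 pm-6:20 pm, 6:40 pm-7:40 pm.
A \ B = 9:40 am-11:10 am, 6:20 pm-6:40 pm, 7:40 pm-10:40 pm.
B \ A = 11:20 am-12:50 pm, 1:40 pm-2:00 pm, 4:10 pm-6:00 pm.
Union of the two gives the symmetric difference.

9:40 am-11:10 am, 11:20 am-12:50 pm, 1:40 pm-2:00 pm, 4:10 pm-6:00 pm, 6:20 pm-6:40 pm, 7:40 pm-10:40 pm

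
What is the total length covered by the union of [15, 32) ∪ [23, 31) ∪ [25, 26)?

Merged: [15, 32).
Length: 17.

17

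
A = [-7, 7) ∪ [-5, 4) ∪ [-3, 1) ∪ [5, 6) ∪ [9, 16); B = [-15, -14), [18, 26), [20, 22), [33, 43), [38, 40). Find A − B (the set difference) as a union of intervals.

First set merges to [-7, 7), [9, 16).
Second set merges to [-15, -14), [18, 26), [33, 43).
[-7, 7) is untouched.
[9, 16) is untouched.

[-7, 7) ∪ [9, 16)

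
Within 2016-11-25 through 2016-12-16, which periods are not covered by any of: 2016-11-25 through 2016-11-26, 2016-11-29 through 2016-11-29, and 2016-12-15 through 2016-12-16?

Covered (merged): 2016-11-25 through 2016-11-26, 2016-11-29 through 2016-11-29, 2016-12-15 through 2016-12-16.
Uncovered inside 2016-11-25 through 2016-12-16: 2016-11-27 through 2016-11-28, 2016-11-30 through 2016-12-14.

2016-11-27 through 2016-11-28, 2016-11-30 through 2016-12-14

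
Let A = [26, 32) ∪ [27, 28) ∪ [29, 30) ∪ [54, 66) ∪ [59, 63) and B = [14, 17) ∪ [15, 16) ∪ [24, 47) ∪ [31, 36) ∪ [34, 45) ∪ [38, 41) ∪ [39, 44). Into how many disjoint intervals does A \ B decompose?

First set merges to [26, 32), [54, 66).
Second set merges to [14, 17), [24, 47).
A \ B = [54, 66).
That is 1 disjoint piece.

1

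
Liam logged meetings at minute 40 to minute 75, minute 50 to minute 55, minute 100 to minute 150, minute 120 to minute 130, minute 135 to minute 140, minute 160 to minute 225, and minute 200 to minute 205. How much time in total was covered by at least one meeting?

Merged: minute 40 to minute 75, minute 100 to minute 150, minute 160 to minute 225.
Lengths: 35 minutes + 50 minutes + 65 minutes = 150 minutes.

150 minutes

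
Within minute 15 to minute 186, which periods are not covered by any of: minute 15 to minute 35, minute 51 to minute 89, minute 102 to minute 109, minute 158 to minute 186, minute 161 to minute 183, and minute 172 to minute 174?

minute 35 to minute 51, minute 89 to minute 102, minute 109 to minute 158

The merged coverage is minute 15 to minute 35, minute 51 to minute 89, minute 102 to minute 109, minute 158 to minute 186.
Uncovered inside minute 15 to minute 186: minute 35 to minute 51, minute 89 to minute 102, minute 109 to minute 158.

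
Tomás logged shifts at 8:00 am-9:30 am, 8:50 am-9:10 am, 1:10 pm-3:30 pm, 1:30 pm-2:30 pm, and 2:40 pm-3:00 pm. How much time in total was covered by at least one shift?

Merged: 8:00 am–9:30 am, 1:10 pm–3:30 pm.
Lengths: 1 h 30 min + 2 h 20 min = 3 h 50 min.

3 h 50 min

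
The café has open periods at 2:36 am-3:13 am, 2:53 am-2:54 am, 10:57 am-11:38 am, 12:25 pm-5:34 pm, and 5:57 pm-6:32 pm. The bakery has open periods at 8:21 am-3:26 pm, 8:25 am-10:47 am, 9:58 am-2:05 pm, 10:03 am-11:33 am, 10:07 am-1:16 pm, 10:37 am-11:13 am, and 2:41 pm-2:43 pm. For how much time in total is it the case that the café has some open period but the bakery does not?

3 h 20 min

Merge the first list: 2:36 am-3:13 am, 10:57 am-11:38 am, 12:25 pm-5:34 pm, 5:57 pm-6:32 pm.
Merge the second list: 8:21 am-3:26 pm.
A \ B = 2:36 am-3:13 am, 3:26 pm-5:34 pm, 5:57 pm-6:32 pm.
Total: 37 min + 2 h 8 min + 35 min = 3 h 20 min.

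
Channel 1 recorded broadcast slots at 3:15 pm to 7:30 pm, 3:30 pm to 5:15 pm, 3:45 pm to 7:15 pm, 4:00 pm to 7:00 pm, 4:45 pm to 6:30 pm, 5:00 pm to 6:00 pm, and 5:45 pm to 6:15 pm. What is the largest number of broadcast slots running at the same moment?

Sweep endpoints in order; track running count of active intervals.
Peak of 6 reached at 5:00 pm.

6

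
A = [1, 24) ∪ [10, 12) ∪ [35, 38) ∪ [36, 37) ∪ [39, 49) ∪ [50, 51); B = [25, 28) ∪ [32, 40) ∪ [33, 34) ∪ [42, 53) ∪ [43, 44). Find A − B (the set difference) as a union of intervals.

Merge the first list: [1, 24), [35, 38), [39, 49), [50, 51).
Merge the second list: [25, 28), [32, 40), [42, 53).
[1, 24): no B overlap → unchanged.
[35, 38): fully covered by B → removed.
[39, 49) minus B → [40, 42).
[50, 51): fully covered by B → removed.

[1, 24) ∪ [40, 42)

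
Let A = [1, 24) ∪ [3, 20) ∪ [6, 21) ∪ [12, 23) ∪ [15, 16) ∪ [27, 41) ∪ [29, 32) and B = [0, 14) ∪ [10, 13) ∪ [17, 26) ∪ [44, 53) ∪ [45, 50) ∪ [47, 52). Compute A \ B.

First set merges to [1, 24), [27, 41).
Second set merges to [0, 14), [17, 26), [44, 53).
[1, 24) with B removed leaves [14, 17).
[27, 41) is untouched.

[14, 17) ∪ [27, 41)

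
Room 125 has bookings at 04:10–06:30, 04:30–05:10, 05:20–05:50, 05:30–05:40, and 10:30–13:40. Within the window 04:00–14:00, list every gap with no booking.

After merging, the occupied span is 04:10-06:30, 10:30-13:40.
Complement within 04:00-14:00: 04:00-04:10, 06:30-10:30, 13:40-14:00.

04:00-04:10, 06:30-10:30, 13:40-14:00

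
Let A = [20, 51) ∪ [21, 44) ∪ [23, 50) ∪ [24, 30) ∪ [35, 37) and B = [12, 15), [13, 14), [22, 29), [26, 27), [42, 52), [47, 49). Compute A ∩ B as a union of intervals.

First set merges to [20, 51).
Second set merges to [12, 15), [22, 29), [42, 52).
[20, 51) ∩ B → [22, 29), [42, 51).

[22, 29) ∪ [42, 51)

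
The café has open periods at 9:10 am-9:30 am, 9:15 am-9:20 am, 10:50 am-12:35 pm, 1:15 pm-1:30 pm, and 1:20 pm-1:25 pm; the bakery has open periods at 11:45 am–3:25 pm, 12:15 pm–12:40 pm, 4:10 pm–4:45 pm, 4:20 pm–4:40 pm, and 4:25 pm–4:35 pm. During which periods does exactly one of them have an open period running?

9:10 am-9:30 am, 10:50 am-11:45 am, 12:35 pm-1:15 pm, 1:30 pm-3:25 pm, 4:10 pm-4:45 pm

A, merged: 9:10 am-9:30 am, 10:50 am-12:35 pm, 1:15 pm-1:30 pm.
B, merged: 11:45 am-3:25 pm, 4:10 pm-4:45 pm.
A but not B: 9:10 am-9:30 am, 10:50 am-11:45 am.
B but not A: 12:35 pm-1:15 pm, 1:30 pm-3:25 pm, 4:10 pm-4:45 pm.
Combining gives A △ B.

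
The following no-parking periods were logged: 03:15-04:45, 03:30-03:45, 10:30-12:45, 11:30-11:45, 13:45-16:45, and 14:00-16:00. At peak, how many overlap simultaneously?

2

At 03:30, 2 of the intervals are simultaneously active.
No point has more.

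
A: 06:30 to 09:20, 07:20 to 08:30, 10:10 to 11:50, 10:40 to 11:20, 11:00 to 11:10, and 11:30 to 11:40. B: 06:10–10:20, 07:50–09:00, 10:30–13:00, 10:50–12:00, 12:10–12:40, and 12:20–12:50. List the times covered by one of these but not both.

06:10–06:30, 09:20–10:10, 10:20–10:30, 11:50–13:00

Merge the first list: 06:30–09:20, 10:10–11:50.
Merge the second list: 06:10–10:20, 10:30–13:00.
Only in the first: 10:20–10:30.
Only in the second: 06:10–06:30, 09:20–10:10, 11:50–13:00.
Together these are the periods covered by exactly one.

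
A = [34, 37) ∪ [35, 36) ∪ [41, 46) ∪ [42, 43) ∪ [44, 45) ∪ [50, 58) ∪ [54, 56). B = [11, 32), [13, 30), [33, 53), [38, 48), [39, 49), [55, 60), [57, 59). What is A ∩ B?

Merge the first list: [34, 37), [41, 46), [50, 58).
Merge the second list: [11, 32), [33, 53), [55, 60).
[34, 37) meets the second set on [34, 37).
[41, 46) meets the second set on [41, 46).
[50, 58) meets the second set on [50, 53), [55, 58).

[34, 37) ∪ [41, 46) ∪ [50, 53) ∪ [55, 58)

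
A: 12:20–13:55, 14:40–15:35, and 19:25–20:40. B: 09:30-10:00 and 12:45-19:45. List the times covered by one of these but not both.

09:30–10:00, 12:20–12:45, 13:55–14:40, 15:35–19:25, 19:45–20:40

A \ B = 12:20–12:45, 19:45–20:40.
B \ A = 09:30–10:00, 13:55–14:40, 15:35–19:25.
Union of the two gives the symmetric difference.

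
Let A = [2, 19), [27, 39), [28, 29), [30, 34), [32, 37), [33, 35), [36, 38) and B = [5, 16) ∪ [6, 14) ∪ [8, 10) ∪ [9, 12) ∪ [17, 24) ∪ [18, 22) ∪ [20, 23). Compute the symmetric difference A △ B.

A, merged: [2, 19), [27, 39).
B, merged: [5, 16), [17, 24).
A \ B = [2, 5), [16, 17), [27, 39).
B \ A = [19, 24).
Union of the two gives the symmetric difference.

[2, 5) ∪ [16, 17) ∪ [19, 24) ∪ [27, 39)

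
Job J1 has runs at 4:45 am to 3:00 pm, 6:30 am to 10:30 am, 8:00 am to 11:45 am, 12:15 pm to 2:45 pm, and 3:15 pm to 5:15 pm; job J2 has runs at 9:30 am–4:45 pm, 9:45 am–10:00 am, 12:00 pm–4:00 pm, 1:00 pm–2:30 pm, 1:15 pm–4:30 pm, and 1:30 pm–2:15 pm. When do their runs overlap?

First set merges to 4:45 am-3:00 pm, 3:15 pm-5:15 pm.
Second set merges to 9:30 am-4:45 pm.
4:45 am-3:00 pm overlaps B on 9:30 am-3:00 pm.
3:15 pm-5:15 pm overlaps B on 3:15 pm-4:45 pm.

9:30 am-3:00 pm, 3:15 pm-4:45 pm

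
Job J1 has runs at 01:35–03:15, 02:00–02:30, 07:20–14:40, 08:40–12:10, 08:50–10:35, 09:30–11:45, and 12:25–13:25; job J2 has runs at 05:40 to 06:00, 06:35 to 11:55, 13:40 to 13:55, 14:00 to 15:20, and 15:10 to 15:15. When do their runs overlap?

07:20–11:55, 13:40–13:55, 14:00–14:40

Merge the first list: 01:35–03:15, 07:20–14:40.
Merge the second list: 05:40–06:00, 06:35–11:55, 13:40–13:55, 14:00–15:20.
01:35–03:15 meets no B interval.
07:20–14:40 ∩ B → 07:20–11:55, 13:40–13:55, 14:00–14:40.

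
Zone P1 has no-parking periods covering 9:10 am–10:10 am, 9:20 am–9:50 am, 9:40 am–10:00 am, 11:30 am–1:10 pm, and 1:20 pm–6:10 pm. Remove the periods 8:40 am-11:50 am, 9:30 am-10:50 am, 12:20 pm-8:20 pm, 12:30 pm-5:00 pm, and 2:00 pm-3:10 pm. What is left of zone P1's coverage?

A, merged: 9:10 am-10:10 am, 11:30 am-1:10 pm, 1:20 pm-6:10 pm.
B, merged: 8:40 am-11:50 am, 12:20 pm-8:20 pm.
9:10 am-10:10 am: entirely removed.
11:30 am-1:10 pm \ B = 11:50 am-12:20 pm.
1:20 pm-6:10 pm: entirely removed.

11:50 am-12:20 pm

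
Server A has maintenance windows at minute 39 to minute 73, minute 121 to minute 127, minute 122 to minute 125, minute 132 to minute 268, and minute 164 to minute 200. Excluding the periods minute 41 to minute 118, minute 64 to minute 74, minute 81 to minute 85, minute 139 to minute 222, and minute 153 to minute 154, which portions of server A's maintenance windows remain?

A, merged: minute 39 to minute 73, minute 121 to minute 127, minute 132 to minute 268.
B, merged: minute 41 to minute 118, minute 139 to minute 222.
minute 39 to minute 73 \ B = minute 39 to minute 41.
minute 121 to minute 127: nothing removed.
minute 132 to minute 268 \ B = minute 132 to minute 139, minute 222 to minute 268.

minute 39 to minute 41, minute 121 to minute 127, minute 132 to minute 139, minute 222 to minute 268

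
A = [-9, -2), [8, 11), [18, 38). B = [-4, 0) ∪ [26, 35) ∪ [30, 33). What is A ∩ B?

Merge the second list: [-4, 0), [26, 35).
[-9, -2) overlaps B on [-4, -2).
[8, 11) falls entirely outside B.
[18, 38) overlaps B on [26, 35).

[-4, -2) ∪ [26, 35)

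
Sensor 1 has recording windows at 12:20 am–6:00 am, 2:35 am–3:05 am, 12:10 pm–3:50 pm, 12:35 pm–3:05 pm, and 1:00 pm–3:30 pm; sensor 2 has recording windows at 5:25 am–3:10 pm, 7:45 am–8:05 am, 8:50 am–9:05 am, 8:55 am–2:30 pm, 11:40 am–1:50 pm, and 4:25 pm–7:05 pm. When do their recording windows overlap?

5:25 am–6:00 am, 12:10 pm–3:10 pm

Merge the first list: 12:20 am–6:00 am, 12:10 pm–3:50 pm.
Merge the second list: 5:25 am–3:10 pm, 4:25 pm–7:05 pm.
12:20 am–6:00 am overlaps B on 5:25 am–6:00 am.
12:10 pm–3:50 pm overlaps B on 12:10 pm–3:10 pm.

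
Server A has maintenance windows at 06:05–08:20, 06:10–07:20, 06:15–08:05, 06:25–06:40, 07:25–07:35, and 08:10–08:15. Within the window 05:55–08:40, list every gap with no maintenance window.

The merged coverage is 06:05–08:20.
Gaps within 05:55–08:40: 05:55–06:05, 08:20–08:40.

05:55–06:05, 08:20–08:40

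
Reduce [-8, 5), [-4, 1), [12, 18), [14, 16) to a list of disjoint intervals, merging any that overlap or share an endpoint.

[-4, 1) overlaps/touches [-8, 5) → extend to [-8, 5).
[12, 18) is disjoint → start new block.
[14, 16) overlaps/touches [12, 18) → extend to [12, 18).

[-8, 5) ∪ [12, 18)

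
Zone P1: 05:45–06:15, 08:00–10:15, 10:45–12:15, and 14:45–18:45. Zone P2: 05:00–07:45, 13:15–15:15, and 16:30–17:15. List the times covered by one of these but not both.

A \ B = 08:00–10:15, 10:45–12:15, 15:15–16:30, 17:15–18:45.
B \ A = 05:00–05:45, 06:15–07:45, 13:15–14:45.
Union of the two gives the symmetric difference.

05:00–05:45, 06:15–07:45, 08:00–10:15, 10:45–12:15, 13:15–14:45, 15:15–16:30, 17:15–18:45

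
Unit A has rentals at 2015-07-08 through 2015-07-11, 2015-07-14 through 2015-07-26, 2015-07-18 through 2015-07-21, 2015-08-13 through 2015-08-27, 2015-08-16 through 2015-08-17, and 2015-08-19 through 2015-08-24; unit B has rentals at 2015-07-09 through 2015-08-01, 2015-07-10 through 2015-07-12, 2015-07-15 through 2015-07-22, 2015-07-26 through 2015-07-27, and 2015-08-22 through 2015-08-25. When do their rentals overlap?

A, merged: 2015-07-08 through 2015-07-11, 2015-07-14 through 2015-07-26, 2015-08-13 through 2015-08-27.
B, merged: 2015-07-09 through 2015-08-01, 2015-08-22 through 2015-08-25.
2015-07-08 through 2015-07-11 overlaps B on 2015-07-09 through 2015-07-11.
2015-07-14 through 2015-07-26 overlaps B on 2015-07-14 through 2015-07-26.
2015-08-13 through 2015-08-27 overlaps B on 2015-08-22 through 2015-08-25.

2015-07-09 through 2015-07-11, 2015-07-14 through 2015-07-26, 2015-08-22 through 2015-08-25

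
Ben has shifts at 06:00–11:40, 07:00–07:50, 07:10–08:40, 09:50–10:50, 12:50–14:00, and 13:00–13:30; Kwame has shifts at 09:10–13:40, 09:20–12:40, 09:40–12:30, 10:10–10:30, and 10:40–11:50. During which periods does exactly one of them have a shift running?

First set merges to 06:00-11:40, 12:50-14:00.
Second set merges to 09:10-13:40.
A but not B: 06:00-09:10, 13:40-14:00.
B but not A: 11:40-12:50.
Combining gives A △ B.

06:00-09:10, 11:40-12:50, 13:40-14:00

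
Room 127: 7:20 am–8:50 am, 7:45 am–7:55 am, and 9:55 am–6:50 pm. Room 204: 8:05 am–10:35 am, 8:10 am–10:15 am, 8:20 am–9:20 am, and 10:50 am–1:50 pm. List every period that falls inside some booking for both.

Merge the first list: 7:20 am–8:50 am, 9:55 am–6:50 pm.
Merge the second list: 8:05 am–10:35 am, 10:50 am–1:50 pm.
7:20 am–8:50 am meets the second set on 8:05 am–8:50 am.
9:55 am–6:50 pm meets the second set on 9:55 am–10:35 am, 10:50 am–1:50 pm.

8:05 am–8:50 am, 9:55 am–10:35 am, 10:50 am–1:50 pm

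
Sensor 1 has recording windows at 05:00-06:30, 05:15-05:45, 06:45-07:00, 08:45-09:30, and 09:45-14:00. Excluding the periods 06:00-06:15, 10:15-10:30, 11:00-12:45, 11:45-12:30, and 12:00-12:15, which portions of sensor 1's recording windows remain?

A, merged: 05:00–06:30, 06:45–07:00, 08:45–09:30, 09:45–14:00.
B, merged: 06:00–06:15, 10:15–10:30, 11:00–12:45.
05:00–06:30 \ B = 05:00–06:00, 06:15–06:30.
06:45–07:00: nothing removed.
08:45–09:30: nothing removed.
09:45–14:00 \ B = 09:45–10:15, 10:30–11:00, 12:45–14:00.

05:00–06:00, 06:15–06:30, 06:45–07:00, 08:45–09:30, 09:45–10:15, 10:30–11:00, 12:45–14:00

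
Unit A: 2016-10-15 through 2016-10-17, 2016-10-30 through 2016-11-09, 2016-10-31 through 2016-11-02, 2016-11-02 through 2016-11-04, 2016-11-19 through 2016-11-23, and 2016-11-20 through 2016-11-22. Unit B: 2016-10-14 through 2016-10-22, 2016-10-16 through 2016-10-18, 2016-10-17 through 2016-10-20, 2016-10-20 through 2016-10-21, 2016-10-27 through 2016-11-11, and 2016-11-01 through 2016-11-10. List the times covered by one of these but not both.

First set merges to 2016-10-15 through 2016-10-17, 2016-10-30 through 2016-11-09, 2016-11-19 through 2016-11-23.
Second set merges to 2016-10-14 through 2016-10-22, 2016-10-27 through 2016-11-11.
Only in the first: 2016-11-19 through 2016-11-23.
Only in the second: 2016-10-14 through 2016-10-14, 2016-10-18 through 2016-10-22, 2016-10-27 through 2016-10-29, 2016-11-10 through 2016-11-11.
Together these are the periods covered by exactly one.

2016-10-14 through 2016-10-14, 2016-10-18 through 2016-10-22, 2016-10-27 through 2016-10-29, 2016-11-10 through 2016-11-11, 2016-11-19 through 2016-11-23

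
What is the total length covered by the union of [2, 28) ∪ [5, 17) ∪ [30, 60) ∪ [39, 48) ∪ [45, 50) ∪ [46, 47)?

Merged: [2, 28), [30, 60).
Lengths: 26 + 30 = 56.

56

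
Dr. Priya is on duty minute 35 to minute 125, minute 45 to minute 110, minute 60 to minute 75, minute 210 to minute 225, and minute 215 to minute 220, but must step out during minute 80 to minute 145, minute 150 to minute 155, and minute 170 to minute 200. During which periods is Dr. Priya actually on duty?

A, merged: minute 35 to minute 125, minute 210 to minute 225.
minute 35 to minute 125 \ B = minute 35 to minute 80.
minute 210 to minute 225: nothing removed.

minute 35 to minute 80, minute 210 to minute 225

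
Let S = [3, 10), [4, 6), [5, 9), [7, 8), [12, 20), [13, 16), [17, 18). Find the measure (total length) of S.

15

Merged: [3, 10), [12, 20).
Lengths: 7 + 8 = 15.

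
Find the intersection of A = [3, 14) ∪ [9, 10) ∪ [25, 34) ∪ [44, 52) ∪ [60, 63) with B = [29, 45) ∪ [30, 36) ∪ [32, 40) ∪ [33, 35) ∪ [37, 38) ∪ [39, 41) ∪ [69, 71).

[29, 34) ∪ [44, 45)

A, merged: [3, 14), [25, 34), [44, 52), [60, 63).
B, merged: [29, 45), [69, 71).
[3, 14) falls entirely outside B.
[25, 34) overlaps B on [29, 34).
[44, 52) overlaps B on [44, 45).
[60, 63) falls entirely outside B.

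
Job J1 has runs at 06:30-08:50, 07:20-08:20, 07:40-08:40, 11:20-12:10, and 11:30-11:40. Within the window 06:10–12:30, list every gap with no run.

06:10–06:30, 08:50–11:20, 12:10–12:30

The merged coverage is 06:30–08:50, 11:20–12:10.
Complement within 06:10–12:30: 06:10–06:30, 08:50–11:20, 12:10–12:30.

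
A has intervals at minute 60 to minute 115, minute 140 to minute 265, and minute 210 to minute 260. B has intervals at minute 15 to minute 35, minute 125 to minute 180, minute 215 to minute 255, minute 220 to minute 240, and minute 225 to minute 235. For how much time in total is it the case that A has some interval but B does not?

100 minutes

First set merges to minute 60 to minute 115, minute 140 to minute 265.
Second set merges to minute 15 to minute 35, minute 125 to minute 180, minute 215 to minute 255.
A \ B = minute 60 to minute 115, minute 180 to minute 215, minute 255 to minute 265.
Total: 55 minutes + 35 minutes + 10 minutes = 100 minutes.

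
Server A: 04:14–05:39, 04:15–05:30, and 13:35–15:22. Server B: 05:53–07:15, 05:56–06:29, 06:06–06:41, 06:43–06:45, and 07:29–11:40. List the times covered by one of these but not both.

04:14-05:39, 05:53-07:15, 07:29-11:40, 13:35-15:22

First set merges to 04:14-05:39, 13:35-15:22.
Second set merges to 05:53-07:15, 07:29-11:40.
A but not B: 04:14-05:39, 13:35-15:22.
B but not A: 05:53-07:15, 07:29-11:40.
Combining gives A △ B.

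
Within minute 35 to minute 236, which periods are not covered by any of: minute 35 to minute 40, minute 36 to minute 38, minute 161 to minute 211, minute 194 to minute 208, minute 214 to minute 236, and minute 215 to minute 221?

The merged coverage is minute 35 to minute 40, minute 161 to minute 211, minute 214 to minute 236.
Complement within minute 35 to minute 236: minute 40 to minute 161, minute 211 to minute 214.

minute 40 to minute 161, minute 211 to minute 214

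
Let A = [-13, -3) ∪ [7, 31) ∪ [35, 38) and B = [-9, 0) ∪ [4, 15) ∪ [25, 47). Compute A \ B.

[-13, -3) \ B = [-13, -9).
[7, 31) \ B = [15, 25).
[35, 38): entirely removed.

[-13, -9) ∪ [15, 25)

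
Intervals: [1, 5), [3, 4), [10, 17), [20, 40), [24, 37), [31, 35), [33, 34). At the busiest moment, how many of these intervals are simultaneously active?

4

Sweep endpoints in order; track running count of active intervals.
Peak of 4 reached at 33.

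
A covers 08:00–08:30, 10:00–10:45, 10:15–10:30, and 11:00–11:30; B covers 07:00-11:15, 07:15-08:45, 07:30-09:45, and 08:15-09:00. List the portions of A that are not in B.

Merge the first list: 08:00–08:30, 10:00–10:45, 11:00–11:30.
Merge the second list: 07:00–11:15.
08:00–08:30 lies entirely inside B → drops out.
10:00–10:45 lies entirely inside B → drops out.
11:00–11:30 with B removed leaves 11:15–11:30.

11:15–11:30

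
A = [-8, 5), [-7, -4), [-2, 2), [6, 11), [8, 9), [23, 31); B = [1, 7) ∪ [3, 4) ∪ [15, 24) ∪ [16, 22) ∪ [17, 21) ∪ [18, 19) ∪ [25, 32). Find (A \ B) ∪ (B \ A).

[-8, 1) ∪ [5, 6) ∪ [7, 11) ∪ [15, 23) ∪ [24, 25) ∪ [31, 32)

First set merges to [-8, 5), [6, 11), [23, 31).
Second set merges to [1, 7), [15, 24), [25, 32).
A \ B = [-8, 1), [7, 11), [24, 25).
B \ A = [5, 6), [15, 23), [31, 32).
Union of the two gives the symmetric difference.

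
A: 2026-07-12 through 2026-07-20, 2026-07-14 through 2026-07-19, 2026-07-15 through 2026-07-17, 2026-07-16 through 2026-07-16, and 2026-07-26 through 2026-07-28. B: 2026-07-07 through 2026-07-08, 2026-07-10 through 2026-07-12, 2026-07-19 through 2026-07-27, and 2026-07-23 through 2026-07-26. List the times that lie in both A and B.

Merge the first list: 2026-07-12 through 2026-07-20, 2026-07-26 through 2026-07-28.
Merge the second list: 2026-07-07 through 2026-07-08, 2026-07-10 through 2026-07-12, 2026-07-19 through 2026-07-27.
2026-07-12 through 2026-07-20 meets the second set on 2026-07-12 through 2026-07-12, 2026-07-19 through 2026-07-20.
2026-07-26 through 2026-07-28 meets the second set on 2026-07-26 through 2026-07-27.

2026-07-12 through 2026-07-12, 2026-07-19 through 2026-07-20, 2026-07-26 through 2026-07-27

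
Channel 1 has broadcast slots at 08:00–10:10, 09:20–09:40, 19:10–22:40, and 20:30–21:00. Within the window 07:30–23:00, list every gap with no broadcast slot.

07:30-08:00, 10:10-19:10, 22:40-23:00

The merged coverage is 08:00-10:10, 19:10-22:40.
Complement within 07:30-23:00: 07:30-08:00, 10:10-19:10, 22:40-23:00.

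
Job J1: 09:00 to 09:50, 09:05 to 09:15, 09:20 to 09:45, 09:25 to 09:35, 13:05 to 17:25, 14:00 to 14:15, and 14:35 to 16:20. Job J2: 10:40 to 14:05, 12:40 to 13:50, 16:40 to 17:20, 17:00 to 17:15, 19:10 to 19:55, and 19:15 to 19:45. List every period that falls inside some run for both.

A, merged: 09:00–09:50, 13:05–17:25.
B, merged: 10:40–14:05, 16:40–17:20, 19:10–19:55.
09:00–09:50 falls entirely outside B.
13:05–17:25 overlaps B on 13:05–14:05, 16:40–17:20.

13:05–14:05, 16:40–17:20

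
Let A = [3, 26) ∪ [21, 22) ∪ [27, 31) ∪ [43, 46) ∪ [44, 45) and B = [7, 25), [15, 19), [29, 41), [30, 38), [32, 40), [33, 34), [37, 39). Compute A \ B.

First set merges to [3, 26), [27, 31), [43, 46).
Second set merges to [7, 25), [29, 41).
[3, 26) with B removed leaves [3, 7), [25, 26).
[27, 31) with B removed leaves [27, 29).
[43, 46) is untouched.

[3, 7) ∪ [25, 26) ∪ [27, 29) ∪ [43, 46)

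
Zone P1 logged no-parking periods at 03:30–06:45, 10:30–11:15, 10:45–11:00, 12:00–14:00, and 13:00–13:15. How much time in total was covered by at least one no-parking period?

Merged: 03:30-06:45, 10:30-11:15, 12:00-14:00.
Lengths: 3 h 15 min + 45 min + 2 h = 6 h.

6 h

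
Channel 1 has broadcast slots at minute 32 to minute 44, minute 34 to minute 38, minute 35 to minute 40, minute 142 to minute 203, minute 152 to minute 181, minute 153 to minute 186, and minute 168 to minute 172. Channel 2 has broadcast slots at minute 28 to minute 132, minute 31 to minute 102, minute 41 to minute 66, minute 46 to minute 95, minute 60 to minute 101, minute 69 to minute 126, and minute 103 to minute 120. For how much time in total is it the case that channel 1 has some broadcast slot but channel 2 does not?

61 minutes

First set merges to minute 32 to minute 44, minute 142 to minute 203.
Second set merges to minute 28 to minute 132.
A \ B = minute 142 to minute 203.
Total: 61 minutes.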